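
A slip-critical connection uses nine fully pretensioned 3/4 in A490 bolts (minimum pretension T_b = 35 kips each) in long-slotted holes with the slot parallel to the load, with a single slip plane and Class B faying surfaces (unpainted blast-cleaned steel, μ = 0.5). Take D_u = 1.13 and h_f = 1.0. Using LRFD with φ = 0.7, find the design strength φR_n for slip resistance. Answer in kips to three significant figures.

R_n = μ · D_u · h_f · T_b · n_s · n_b = 0.5 × 1.13 × 1.0 × 35 × 1 × 9 = 178 kips.
Design strength φR_n = 0.7 × 178 = 125 kips.

125 kips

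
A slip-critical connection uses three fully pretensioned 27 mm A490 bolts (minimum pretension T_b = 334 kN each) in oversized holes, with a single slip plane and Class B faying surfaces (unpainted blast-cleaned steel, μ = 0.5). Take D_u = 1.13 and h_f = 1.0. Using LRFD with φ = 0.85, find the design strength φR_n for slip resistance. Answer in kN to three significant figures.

481 kN

R_n = μ · D_u · h_f · T_b · n_s · n_b = 0.5 × 1.13 × 1.0 × 334 × 1 × 3 = 566.1 kN.
Design strength φR_n = 0.85 × 566.1 = 481 kN.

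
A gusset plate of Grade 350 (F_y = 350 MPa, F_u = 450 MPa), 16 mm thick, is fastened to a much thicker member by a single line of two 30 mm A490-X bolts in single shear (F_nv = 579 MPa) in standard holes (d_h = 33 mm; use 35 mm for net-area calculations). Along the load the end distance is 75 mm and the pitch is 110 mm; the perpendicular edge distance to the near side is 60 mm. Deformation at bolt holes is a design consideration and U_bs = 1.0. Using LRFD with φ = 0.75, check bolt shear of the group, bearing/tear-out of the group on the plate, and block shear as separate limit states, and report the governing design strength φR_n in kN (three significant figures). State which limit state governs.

Bolt shear: A_b = π·30²/4 = 706.9 mm²; R_n = 579 × 706.9 × 2 × 1 / 1000 = 818.5 kN → 0.75 × 818.5 = 614 kN.
Bearing: edge l_c = 58.5, r_n = 505.4 kN; interior l_c = 77, r_n = 518.4 kN; R_n = 505.4 + 1·518.4 = 1024 kN → 768 kN.
Block shear: A_gv = 2960, A_nv = 2120, A_nt = 680 mm²; R_n = min(0.6F_uA_nv, 0.6F_yA_gv) + U_bs·F_u·A_nt = 878.4 kN → 659 kN.
Bolt shear governs: 614 kN.

614 kN (bolt shear governs)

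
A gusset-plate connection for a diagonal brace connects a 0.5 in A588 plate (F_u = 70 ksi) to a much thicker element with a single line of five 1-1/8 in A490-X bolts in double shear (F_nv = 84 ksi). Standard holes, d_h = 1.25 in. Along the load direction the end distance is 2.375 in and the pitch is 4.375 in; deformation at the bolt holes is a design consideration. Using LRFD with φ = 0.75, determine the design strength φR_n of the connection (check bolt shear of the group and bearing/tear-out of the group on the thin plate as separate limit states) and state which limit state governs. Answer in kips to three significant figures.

339 kips (bearing governs)

Bolt shear: A_b = π·1.125²/4 = 0.994 in²; R_n = 84 × 0.994 × 5 × 2 = 835 kips → 0.75 × 835 = 626 kips.
Bearing (1.2 l_c t F_u ≤ 2.4 d t F_u): upper limit = 2.4·1.125·0.5·70 = 94.5 kips.
  Edge l_c = 2.375 − 1.25/2 = 1.75 → r_n = 73.5 kips; interior l_c = 4.375 − 1.25 = 3.125 → r_n = 94.5 kips.
  R_n,bearing = 1·73.5 + 4·94.5 = 451.5 kips → 0.75 × 451.5 = 339 kips.
Bearing governs: 339 kips.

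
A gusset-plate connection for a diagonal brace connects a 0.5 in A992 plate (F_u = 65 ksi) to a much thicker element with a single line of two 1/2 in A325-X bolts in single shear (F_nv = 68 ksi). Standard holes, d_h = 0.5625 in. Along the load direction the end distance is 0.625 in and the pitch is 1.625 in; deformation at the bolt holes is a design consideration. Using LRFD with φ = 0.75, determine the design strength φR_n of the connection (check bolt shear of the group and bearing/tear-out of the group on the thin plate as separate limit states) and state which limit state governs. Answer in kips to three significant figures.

20 kips (bolt shear governs)

Bolt shear: A_b = π·0.5²/4 = 0.1963 in²; R_n = 68 × 0.1963 × 2 × 1 = 26.7 kips → 0.75 × 26.7 = 20 kips.
Bearing (1.2 l_c t F_u ≤ 2.4 d t F_u): upper limit = 2.4·0.5·0.5·65 = 39 kips.
  Edge l_c = 0.625 − 0.5625/2 = 0.3438 → r_n = 13.41 kips; interior l_c = 1.625 − 0.5625 = 1.062 → r_n = 39 kips.
  R_n,bearing = 1·13.41 + 1·39 = 52.41 kips → 0.75 × 52.41 = 39.3 kips.
Bolt shear governs: 20 kips.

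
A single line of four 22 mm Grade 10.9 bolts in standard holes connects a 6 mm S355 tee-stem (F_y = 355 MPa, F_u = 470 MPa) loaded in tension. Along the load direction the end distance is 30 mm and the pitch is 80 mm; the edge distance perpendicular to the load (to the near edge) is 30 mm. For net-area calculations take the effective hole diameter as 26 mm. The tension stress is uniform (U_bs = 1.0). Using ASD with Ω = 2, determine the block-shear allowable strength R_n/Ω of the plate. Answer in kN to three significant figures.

175 kN

Shear plane L_v = 30 + 3·80 = 270 mm; A_gv = 270 × 6 = 1620 mm².
A_nv = (270 − 3.5·26) × 6 = 1074 mm².
A_nt = (30 − 0.5·26) × 6 = 102 mm².
0.6 F_u A_nv = 302.9 kN; 0.6 F_y A_gv = 345.1 kN → shear rupture governs the shear term.
R_n = 302.9 + 1.0 × 470 × 102 / 1000 = 350.8 kN.
Allowable strength R_n/Ω = 350.8 / 2 = 175 kN.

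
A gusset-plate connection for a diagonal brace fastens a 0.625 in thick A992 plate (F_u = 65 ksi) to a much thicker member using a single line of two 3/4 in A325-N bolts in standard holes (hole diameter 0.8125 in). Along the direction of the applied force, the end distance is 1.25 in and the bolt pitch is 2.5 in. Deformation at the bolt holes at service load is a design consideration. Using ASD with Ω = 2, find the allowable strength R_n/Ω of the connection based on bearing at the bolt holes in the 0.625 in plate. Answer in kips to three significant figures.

57.1 kips

Per bolt r_n = 1.2 l_c t F_u ≤ 2.4 d t F_u; upper limit = 2.4 × 0.75 × 0.625 × 65 = 73.12 kips.
Edge bolt: l_c = 1.25 − 0.8125/2 = 0.8438 in → 1.2 × 0.8438 × 0.625 × 65 = 41.13 → r_n = 41.13 kips.
Interior bolts: l_c = 2.5 − 0.8125 = 1.688 in → 1.2 × 1.688 × 0.625 × 65 = 82.27 → r_n = 73.12 kips.
R_n = 1 × 41.13 + 1 × 73.12 = 114.3 kips.
Allowable strength R_n/Ω = 114.3 / 2 = 57.1 kips.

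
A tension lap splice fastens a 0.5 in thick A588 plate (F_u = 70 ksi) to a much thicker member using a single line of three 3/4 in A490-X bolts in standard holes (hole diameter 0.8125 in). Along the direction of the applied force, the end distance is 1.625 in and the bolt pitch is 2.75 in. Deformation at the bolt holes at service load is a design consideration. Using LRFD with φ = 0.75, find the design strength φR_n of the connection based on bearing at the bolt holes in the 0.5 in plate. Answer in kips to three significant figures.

Per bolt r_n = 1.2 l_c t F_u ≤ 2.4 d t F_u; upper limit = 2.4 × 0.75 × 0.5 × 70 = 63 kips.
Edge bolt: l_c = 1.625 − 0.8125/2 = 1.219 in → 1.2 × 1.219 × 0.5 × 70 = 51.19 → r_n = 51.19 kips.
Interior bolts: l_c = 2.75 − 0.8125 = 1.938 in → 1.2 × 1.938 × 0.5 × 70 = 81.37 → r_n = 63 kips.
R_n = 1 × 51.19 + 2 × 63 = 177.2 kips.
Design strength φR_n = 0.75 × 177.2 = 133 kips.

133 kips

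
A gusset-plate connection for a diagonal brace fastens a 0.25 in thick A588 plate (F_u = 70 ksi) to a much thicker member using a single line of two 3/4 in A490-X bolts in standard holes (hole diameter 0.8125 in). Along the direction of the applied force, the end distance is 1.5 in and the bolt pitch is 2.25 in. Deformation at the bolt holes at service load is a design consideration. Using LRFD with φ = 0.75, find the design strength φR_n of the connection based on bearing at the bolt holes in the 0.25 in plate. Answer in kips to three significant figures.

Per bolt r_n = 1.2 l_c t F_u ≤ 2.4 d t F_u; upper limit = 2.4 × 0.75 × 0.25 × 70 = 31.5 kips.
Edge bolt: l_c = 1.5 − 0.8125/2 = 1.094 in → 1.2 × 1.094 × 0.25 × 70 = 22.97 → r_n = 22.97 kips.
Interior bolts: l_c = 2.25 − 0.8125 = 1.438 in → 1.2 × 1.438 × 0.25 × 70 = 30.19 → r_n = 30.19 kips.
R_n = 1 × 22.97 + 1 × 30.19 = 53.16 kips.
Design strength φR_n = 0.75 × 53.16 = 39.9 kips.

39.9 kips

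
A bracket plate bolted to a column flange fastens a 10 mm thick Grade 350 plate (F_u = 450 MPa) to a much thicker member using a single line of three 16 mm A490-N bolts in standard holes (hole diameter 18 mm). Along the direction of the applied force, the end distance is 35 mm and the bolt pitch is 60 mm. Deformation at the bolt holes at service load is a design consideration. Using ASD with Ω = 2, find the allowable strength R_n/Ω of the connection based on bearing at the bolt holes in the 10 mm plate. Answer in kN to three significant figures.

243 kN

Per bolt r_n = 1.2 l_c t F_u ≤ 2.4 d t F_u; upper limit = 2.4 × 16 × 10 × 450 / 1000 = 172.8 kN.
Edge bolt: l_c = 35 − 18/2 = 26 mm → 1.2 × 26 × 10 × 450 / 1000 = 140.4 → r_n = 140.4 kN.
Interior bolts: l_c = 60 − 18 = 42 mm → 1.2 × 42 × 10 × 450 / 1000 = 226.8 → r_n = 172.8 kN.
R_n = 1 × 140.4 + 2 × 172.8 = 486 kN.
Allowable strength R_n/Ω = 486 / 2 = 243 kN.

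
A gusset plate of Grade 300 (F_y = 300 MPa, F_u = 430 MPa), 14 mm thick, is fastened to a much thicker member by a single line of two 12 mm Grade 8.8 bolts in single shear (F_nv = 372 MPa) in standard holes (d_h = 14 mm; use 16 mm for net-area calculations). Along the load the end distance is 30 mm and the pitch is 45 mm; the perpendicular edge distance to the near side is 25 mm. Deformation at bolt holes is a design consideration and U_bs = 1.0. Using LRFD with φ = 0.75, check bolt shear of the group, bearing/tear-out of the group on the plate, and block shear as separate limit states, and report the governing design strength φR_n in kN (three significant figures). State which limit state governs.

Bolt shear: A_b = π·12²/4 = 113.1 mm²; R_n = 372 × 113.1 × 2 × 1 / 1000 = 84.14 kN → 0.75 × 84.14 = 63.1 kN.
Bearing: edge l_c = 23, r_n = 166.2 kN; interior l_c = 31, r_n = 173.4 kN; R_n = 166.2 + 1·173.4 = 339.5 kN → 255 kN.
Block shear: A_gv = 1050, A_nv = 714, A_nt = 238 mm²; R_n = min(0.6F_uA_nv, 0.6F_yA_gv) + U_bs·F_u·A_nt = 286.6 kN → 215 kN.
Bolt shear governs: 63.1 kN.

63.1 kN (bolt shear governs)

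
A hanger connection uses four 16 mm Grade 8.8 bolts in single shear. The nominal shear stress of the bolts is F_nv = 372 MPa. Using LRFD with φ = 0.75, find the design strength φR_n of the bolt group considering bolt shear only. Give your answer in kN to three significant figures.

A_b = π × 16² / 4 = 201.1 mm².
R_n = F_nv · A_b · n · n_s = 372 × 201.1 × 4 × 1 / 1000 = 299.2 kN.
Design strength φR_n = 0.75 × 299.2 = 224 kN.

224 kN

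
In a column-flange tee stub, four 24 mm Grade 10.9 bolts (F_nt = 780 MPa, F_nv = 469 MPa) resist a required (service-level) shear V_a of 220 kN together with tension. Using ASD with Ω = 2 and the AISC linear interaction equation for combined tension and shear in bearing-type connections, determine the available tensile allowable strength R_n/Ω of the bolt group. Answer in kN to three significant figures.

552 kN

A_b = π·24²/4 = 452.4 mm²; f_rv = 220 × 1000 / (4 × 452.4) = 121.6 MPa.
F'_nt = 1.3 F_nt − (Ω F_nt / F_nv) f_rv = 1.3·780 − (2·780/469)·121.6 = 609.6 MPa, capped at F_nt → F'_nt = 609.6 MPa.
R_n = F'_nt · A_b · n = 609.6 × 452.4 × 4 / 1000 = 1103 kN.
Allowable strength R_n/Ω = 1103 / 2 = 552 kN.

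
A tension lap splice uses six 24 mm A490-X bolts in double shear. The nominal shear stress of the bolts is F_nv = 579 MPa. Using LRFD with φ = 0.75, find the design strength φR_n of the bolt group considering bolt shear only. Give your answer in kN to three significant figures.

2360 kN

A_b = π × 24² / 4 = 452.4 mm².
R_n = F_nv · A_b · n · n_s = 579 × 452.4 × 6 × 2 / 1000 = 3143 kN.
Design strength φR_n = 0.75 × 3143 = 2360 kN.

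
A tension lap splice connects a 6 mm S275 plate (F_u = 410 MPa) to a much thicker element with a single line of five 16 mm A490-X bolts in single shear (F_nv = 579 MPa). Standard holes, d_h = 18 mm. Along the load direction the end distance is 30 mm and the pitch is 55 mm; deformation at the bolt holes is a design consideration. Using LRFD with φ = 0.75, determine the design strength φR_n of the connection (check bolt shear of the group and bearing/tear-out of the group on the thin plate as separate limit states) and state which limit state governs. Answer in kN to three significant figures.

Bolt shear: A_b = π·16²/4 = 201.1 mm²; R_n = 579 × 201.1 × 5 × 1 / 1000 = 582.1 kN → 0.75 × 582.1 = 437 kN.
Bearing (1.2 l_c t F_u ≤ 2.4 d t F_u): upper limit = 2.4·16·6·410 / 1000 = 94.46 kN.
  Edge l_c = 30 − 18/2 = 21 → r_n = 61.99 kN; interior l_c = 55 − 18 = 37 → r_n = 94.46 kN.
  R_n,bearing = 1·61.99 + 4·94.46 = 439.8 kN → 0.75 × 439.8 = 330 kN.
Bearing governs: 330 kN.

330 kN (bearing governs)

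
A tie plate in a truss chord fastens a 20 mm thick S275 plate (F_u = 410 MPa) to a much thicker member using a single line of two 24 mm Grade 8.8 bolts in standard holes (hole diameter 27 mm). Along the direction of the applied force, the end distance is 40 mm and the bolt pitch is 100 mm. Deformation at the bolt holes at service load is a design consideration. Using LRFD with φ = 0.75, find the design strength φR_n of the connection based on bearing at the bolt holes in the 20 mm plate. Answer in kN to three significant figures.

Per bolt r_n = 1.2 l_c t F_u ≤ 2.4 d t F_u; upper limit = 2.4 × 24 × 20 × 410 / 1000 = 472.3 kN.
Edge bolt: l_c = 40 − 27/2 = 26.5 mm → 1.2 × 26.5 × 20 × 410 / 1000 = 260.8 → r_n = 260.8 kN.
Interior bolts: l_c = 100 − 27 = 73 mm → 1.2 × 73 × 20 × 410 / 1000 = 718.3 → r_n = 472.3 kN.
R_n = 1 × 260.8 + 1 × 472.3 = 733.1 kN.
Design strength φR_n = 0.75 × 733.1 = 550 kN.

550 kN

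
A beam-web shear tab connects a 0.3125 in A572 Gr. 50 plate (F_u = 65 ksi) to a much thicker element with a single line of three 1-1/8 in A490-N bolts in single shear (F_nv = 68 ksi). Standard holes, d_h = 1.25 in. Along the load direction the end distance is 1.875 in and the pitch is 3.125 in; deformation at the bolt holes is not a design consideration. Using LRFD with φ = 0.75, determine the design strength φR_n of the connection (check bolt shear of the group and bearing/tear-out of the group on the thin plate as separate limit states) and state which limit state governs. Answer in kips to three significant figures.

114 kips (bearing governs)

Bolt shear: A_b = π·1.125²/4 = 0.994 in²; R_n = 68 × 0.994 × 3 × 1 = 202.8 kips → 0.75 × 202.8 = 152 kips.
Bearing (1.5 l_c t F_u ≤ 3.0 d t F_u): upper limit = 3.0·1.125·0.3125·65 = 68.55 kips.
  Edge l_c = 1.875 − 1.25/2 = 1.25 → r_n = 38.09 kips; interior l_c = 3.125 − 1.25 = 1.875 → r_n = 57.13 kips.
  R_n,bearing = 1·38.09 + 2·57.13 = 152.3 kips → 0.75 × 152.3 = 114 kips.
Bearing governs: 114 kips.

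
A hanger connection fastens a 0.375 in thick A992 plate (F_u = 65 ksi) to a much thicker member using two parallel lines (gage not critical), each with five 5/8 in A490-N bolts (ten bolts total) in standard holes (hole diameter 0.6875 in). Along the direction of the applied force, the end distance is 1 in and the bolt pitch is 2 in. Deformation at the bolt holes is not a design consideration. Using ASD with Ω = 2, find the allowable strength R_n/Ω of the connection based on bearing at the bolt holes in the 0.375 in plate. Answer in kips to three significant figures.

Per bolt r_n = 1.5 l_c t F_u ≤ 3.0 d t F_u; upper limit = 3.0 × 0.625 × 0.375 × 65 = 45.7 kips.
Edge bolt: l_c = 1 − 0.6875/2 = 0.6562 in → 1.5 × 0.6562 × 0.375 × 65 = 23.99 → r_n = 23.99 kips.
Interior bolts: l_c = 2 − 0.6875 = 1.312 in → 1.5 × 1.312 × 0.375 × 65 = 47.99 → r_n = 45.7 kips.
R_n = 2 × 23.99 + 8 × 45.7 = 413.6 kips.
Allowable strength R_n/Ω = 413.6 / 2 = 207 kips.

207 kips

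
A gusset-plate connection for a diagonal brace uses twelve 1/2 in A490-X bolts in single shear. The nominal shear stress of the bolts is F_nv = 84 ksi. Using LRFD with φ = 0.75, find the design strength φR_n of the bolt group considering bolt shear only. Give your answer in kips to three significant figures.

148 kips

A_b = π × 0.5² / 4 = 0.1963 in².
R_n = F_nv · A_b · n · n_s = 84 × 0.1963 × 12 × 1 = 197.9 kips.
Design strength φR_n = 0.75 × 197.9 = 148 kips.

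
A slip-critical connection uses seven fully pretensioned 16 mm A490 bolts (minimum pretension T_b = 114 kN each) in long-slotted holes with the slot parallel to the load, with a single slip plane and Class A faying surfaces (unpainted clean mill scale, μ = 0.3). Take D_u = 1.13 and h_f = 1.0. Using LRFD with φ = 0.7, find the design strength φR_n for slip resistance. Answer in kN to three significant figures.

R_n = μ · D_u · h_f · T_b · n_s · n_b = 0.3 × 1.13 × 1.0 × 114 × 1 × 7 = 270.5 kN.
Design strength φR_n = 0.7 × 270.5 = 189 kN.

189 kN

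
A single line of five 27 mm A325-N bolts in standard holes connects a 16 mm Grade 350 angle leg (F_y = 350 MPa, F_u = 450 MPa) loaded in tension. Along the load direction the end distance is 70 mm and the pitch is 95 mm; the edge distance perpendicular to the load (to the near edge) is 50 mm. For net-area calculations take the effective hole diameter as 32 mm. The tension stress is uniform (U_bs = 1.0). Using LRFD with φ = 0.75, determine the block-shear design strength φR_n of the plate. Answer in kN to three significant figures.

1180 kN

Shear plane L_v = 70 + 4·95 = 450 mm; A_gv = 450 × 16 = 7200 mm².
A_nv = (450 − 4.5·32) × 16 = 4896 mm².
A_nt = (50 − 0.5·32) × 16 = 544 mm².
0.6 F_u A_nv = 1322 kN; 0.6 F_y A_gv = 1512 kN → shear rupture governs the shear term.
R_n = 1322 + 1.0 × 450 × 544 / 1000 = 1567 kN.
Design strength φR_n = 0.75 × 1567 = 1180 kN.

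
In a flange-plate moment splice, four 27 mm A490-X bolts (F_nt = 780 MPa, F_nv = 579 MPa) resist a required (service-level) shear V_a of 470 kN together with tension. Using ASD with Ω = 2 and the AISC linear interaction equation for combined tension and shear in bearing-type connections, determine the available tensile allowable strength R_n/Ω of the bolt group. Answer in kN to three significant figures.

A_b = π·27²/4 = 572.6 mm²; f_rv = 470 × 1000 / (4 × 572.6) = 205.2 MPa.
F'_nt = 1.3 F_nt − (Ω F_nt / F_nv) f_rv = 1.3·780 − (2·780/579)·205.2 = 461.1 MPa, capped at F_nt → F'_nt = 461.1 MPa.
R_n = F'_nt · A_b · n = 461.1 × 572.6 × 4 / 1000 = 1056 kN.
Allowable strength R_n/Ω = 1056 / 2 = 528 kN.

528 kN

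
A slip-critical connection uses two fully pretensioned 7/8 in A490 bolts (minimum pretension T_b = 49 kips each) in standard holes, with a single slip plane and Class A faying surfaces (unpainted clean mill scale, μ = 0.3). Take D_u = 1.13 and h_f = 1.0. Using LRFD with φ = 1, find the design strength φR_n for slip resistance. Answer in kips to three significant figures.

R_n = μ · D_u · h_f · T_b · n_s · n_b = 0.3 × 1.13 × 1.0 × 49 × 1 × 2 = 33.22 kips.
Design strength φR_n = 1 × 33.22 = 33.2 kips.

33.2 kips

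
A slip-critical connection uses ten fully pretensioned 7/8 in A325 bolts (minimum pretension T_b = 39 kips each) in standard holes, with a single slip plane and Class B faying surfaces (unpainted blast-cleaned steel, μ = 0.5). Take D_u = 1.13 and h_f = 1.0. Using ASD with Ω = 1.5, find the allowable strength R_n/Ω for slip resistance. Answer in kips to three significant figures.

147 kips

R_n = μ · D_u · h_f · T_b · n_s · n_b = 0.5 × 1.13 × 1.0 × 39 × 1 × 10 = 220.3 kips.
Allowable strength R_n/Ω = 220.3 / 1.5 = 147 kips.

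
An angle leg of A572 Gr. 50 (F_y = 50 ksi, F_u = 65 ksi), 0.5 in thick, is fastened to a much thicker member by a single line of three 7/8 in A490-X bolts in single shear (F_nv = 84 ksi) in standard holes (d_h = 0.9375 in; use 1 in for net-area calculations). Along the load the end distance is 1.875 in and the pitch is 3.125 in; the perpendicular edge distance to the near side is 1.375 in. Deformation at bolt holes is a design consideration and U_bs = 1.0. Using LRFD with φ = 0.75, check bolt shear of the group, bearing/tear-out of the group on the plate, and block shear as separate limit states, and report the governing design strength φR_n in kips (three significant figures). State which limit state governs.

Bolt shear: A_b = π·0.875²/4 = 0.6013 in²; R_n = 84 × 0.6013 × 3 × 1 = 151.5 kips → 0.75 × 151.5 = 114 kips.
Bearing: edge l_c = 1.406, r_n = 54.84 kips; interior l_c = 2.188, r_n = 68.25 kips; R_n = 54.84 + 2·68.25 = 191.3 kips → 144 kips.
Block shear: A_gv = 4.062, A_nv = 2.812, A_nt = 0.4375 in²; R_n = min(0.6F_uA_nv, 0.6F_yA_gv) + U_bs·F_u·A_nt = 138.1 kips → 104 kips.
Block shear governs: 104 kips.

104 kips (block shear governs)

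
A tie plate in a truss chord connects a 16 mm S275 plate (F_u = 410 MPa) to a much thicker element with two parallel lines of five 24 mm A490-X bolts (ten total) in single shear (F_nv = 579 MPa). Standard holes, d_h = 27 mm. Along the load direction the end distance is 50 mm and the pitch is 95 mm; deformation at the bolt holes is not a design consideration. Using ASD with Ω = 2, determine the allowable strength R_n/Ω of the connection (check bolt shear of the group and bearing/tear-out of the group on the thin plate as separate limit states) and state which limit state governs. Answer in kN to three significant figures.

1310 kN (bolt shear governs)

Bolt shear: A_b = π·24²/4 = 452.4 mm²; R_n = 579 × 452.4 × 10 × 1 / 1000 = 2619 kN → 2619 / 2 = 1310 kN.
Bearing (1.5 l_c t F_u ≤ 3.0 d t F_u): upper limit = 3.0·24·16·410 / 1000 = 472.3 kN.
  Edge l_c = 50 − 27/2 = 36.5 → r_n = 359.2 kN; interior l_c = 95 − 27 = 68 → r_n = 472.3 kN.
  R_n,bearing = 2·359.2 + 8·472.3 = 4497 kN → 4497 / 2 = 2250 kN.
Bolt shear governs: 1310 kN.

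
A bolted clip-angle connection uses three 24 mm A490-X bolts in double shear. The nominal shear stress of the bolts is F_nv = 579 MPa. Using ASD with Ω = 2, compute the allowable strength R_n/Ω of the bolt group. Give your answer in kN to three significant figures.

786 kN

A_b = π × 24² / 4 = 452.4 mm².
R_n = F_nv · A_b · n · n_s = 579 × 452.4 × 3 × 2 / 1000 = 1572 kN.
Allowable strength R_n/Ω = 1572 / 2 = 786 kN.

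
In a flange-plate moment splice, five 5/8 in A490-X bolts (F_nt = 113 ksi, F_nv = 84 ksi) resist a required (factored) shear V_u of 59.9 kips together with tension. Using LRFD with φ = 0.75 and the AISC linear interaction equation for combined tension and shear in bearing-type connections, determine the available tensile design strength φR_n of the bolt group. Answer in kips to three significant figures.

A_b = π·0.625²/4 = 0.3068 in²; f_rv = 59.9 / (5 × 0.3068) = 39.05 ksi.
F'_nt = 1.3 F_nt − (F_nt / φF_nv) f_rv = 1.3·113 − (113/(0.75·84))·39.05 = 76.86 ksi, capped at F_nt → F'_nt = 76.86 ksi.
R_n = F'_nt · A_b · n = 76.86 × 0.3068 × 5 = 117.9 kips.
Design strength φR_n = 0.75 × 117.9 = 88.4 kips.

88.4 kips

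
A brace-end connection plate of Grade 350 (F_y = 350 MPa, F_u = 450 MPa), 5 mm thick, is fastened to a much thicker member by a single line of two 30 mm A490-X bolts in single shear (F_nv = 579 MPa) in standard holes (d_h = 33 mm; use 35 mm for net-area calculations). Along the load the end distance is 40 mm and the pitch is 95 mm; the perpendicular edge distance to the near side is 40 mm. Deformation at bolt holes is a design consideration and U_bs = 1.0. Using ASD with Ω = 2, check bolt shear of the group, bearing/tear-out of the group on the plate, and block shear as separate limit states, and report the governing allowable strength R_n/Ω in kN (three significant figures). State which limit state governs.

81 kN (block shear governs)

Bolt shear: A_b = π·30²/4 = 706.9 mm²; R_n = 579 × 706.9 × 2 × 1 / 1000 = 818.5 kN → 818.5 / 2 = 409 kN.
Bearing: edge l_c = 23.5, r_n = 63.45 kN; interior l_c = 62, r_n = 162 kN; R_n = 63.45 + 1·162 = 225.4 kN → 113 kN.
Block shear: A_gv = 675, A_nv = 412.5, A_nt = 112.5 mm²; R_n = min(0.6F_uA_nv, 0.6F_yA_gv) + U_bs·F_u·A_nt = 162 kN → 81 kN.
Block shear governs: 81 kN.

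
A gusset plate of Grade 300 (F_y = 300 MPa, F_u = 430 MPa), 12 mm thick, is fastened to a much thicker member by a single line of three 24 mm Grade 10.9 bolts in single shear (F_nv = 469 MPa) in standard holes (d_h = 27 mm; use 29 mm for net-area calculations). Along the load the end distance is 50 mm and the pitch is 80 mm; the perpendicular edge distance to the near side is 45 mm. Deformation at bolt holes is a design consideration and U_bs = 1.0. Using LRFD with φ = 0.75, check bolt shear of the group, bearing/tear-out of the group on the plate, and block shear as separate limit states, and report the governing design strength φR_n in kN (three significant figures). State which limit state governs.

Bolt shear: A_b = π·24²/4 = 452.4 mm²; R_n = 469 × 452.4 × 3 × 1 / 1000 = 636.5 kN → 0.75 × 636.5 = 477 kN.
Bearing: edge l_c = 36.5, r_n = 226 kN; interior l_c = 53, r_n = 297.2 kN; R_n = 226 + 2·297.2 = 820.4 kN → 615 kN.
Block shear: A_gv = 2520, A_nv = 1650, A_nt = 366 mm²; R_n = min(0.6F_uA_nv, 0.6F_yA_gv) + U_bs·F_u·A_nt = 583.1 kN → 437 kN.
Block shear governs: 437 kN.

437 kN (block shear governs)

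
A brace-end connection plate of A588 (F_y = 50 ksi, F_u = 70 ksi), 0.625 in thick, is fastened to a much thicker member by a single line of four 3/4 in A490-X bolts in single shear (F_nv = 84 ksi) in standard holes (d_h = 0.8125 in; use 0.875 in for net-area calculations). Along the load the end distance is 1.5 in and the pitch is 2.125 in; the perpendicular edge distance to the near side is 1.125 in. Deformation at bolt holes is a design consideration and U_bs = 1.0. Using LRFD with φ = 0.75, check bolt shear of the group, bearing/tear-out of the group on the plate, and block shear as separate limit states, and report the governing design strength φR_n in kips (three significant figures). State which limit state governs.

Bolt shear: A_b = π·0.75²/4 = 0.4418 in²; R_n = 84 × 0.4418 × 4 × 1 = 148.4 kips → 0.75 × 148.4 = 111 kips.
Bearing: edge l_c = 1.094, r_n = 57.42 kips; interior l_c = 1.312, r_n = 68.91 kips; R_n = 57.42 + 3·68.91 = 264.1 kips → 198 kips.
Block shear: A_gv = 4.922, A_nv = 3.008, A_nt = 0.4297 in²; R_n = min(0.6F_uA_nv, 0.6F_yA_gv) + U_bs·F_u·A_nt = 156.4 kips → 117 kips.
Bolt shear governs: 111 kips.

111 kips (bolt shear governs)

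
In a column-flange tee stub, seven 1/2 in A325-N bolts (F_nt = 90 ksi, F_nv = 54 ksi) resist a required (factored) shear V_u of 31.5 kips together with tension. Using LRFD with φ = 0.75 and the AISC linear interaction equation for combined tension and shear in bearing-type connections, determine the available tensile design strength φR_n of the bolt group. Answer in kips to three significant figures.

A_b = π·0.5²/4 = 0.1963 in²; f_rv = 31.5 / (7 × 0.1963) = 22.92 ksi.
F'_nt = 1.3 F_nt − (F_nt / φF_nv) f_rv = 1.3·90 − (90/(0.75·54))·22.92 = 66.07 ksi, capped at F_nt → F'_nt = 66.07 ksi.
R_n = F'_nt · A_b · n = 66.07 × 0.1963 × 7 = 90.81 kips.
Design strength φR_n = 0.75 × 90.81 = 68.1 kips.

68.1 kips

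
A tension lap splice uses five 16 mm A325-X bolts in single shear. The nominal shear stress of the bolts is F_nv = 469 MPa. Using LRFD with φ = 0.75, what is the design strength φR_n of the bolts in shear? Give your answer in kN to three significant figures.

A_b = π × 16² / 4 = 201.1 mm².
R_n = F_nv · A_b · n · n_s = 469 × 201.1 × 5 × 1 / 1000 = 471.5 kN.
Design strength φR_n = 0.75 × 471.5 = 354 kN.

354 kN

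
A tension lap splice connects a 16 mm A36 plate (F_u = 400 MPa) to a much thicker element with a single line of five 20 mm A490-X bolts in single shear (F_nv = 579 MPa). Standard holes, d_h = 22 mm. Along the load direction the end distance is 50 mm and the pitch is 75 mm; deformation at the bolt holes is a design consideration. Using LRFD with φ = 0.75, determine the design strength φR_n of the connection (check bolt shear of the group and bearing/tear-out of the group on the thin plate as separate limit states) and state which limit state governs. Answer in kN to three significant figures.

Bolt shear: A_b = π·20²/4 = 314.2 mm²; R_n = 579 × 314.2 × 5 × 1 / 1000 = 909.5 kN → 0.75 × 909.5 = 682 kN.
Bearing (1.2 l_c t F_u ≤ 2.4 d t F_u): upper limit = 2.4·20·16·400 / 1000 = 307.2 kN.
  Edge l_c = 50 − 22/2 = 39 → r_n = 299.5 kN; interior l_c = 75 − 22 = 53 → r_n = 307.2 kN.
  R_n,bearing = 1·299.5 + 4·307.2 = 1528 kN → 0.75 × 1528 = 1150 kN.
Bolt shear governs: 682 kN.

682 kN (bolt shear governs)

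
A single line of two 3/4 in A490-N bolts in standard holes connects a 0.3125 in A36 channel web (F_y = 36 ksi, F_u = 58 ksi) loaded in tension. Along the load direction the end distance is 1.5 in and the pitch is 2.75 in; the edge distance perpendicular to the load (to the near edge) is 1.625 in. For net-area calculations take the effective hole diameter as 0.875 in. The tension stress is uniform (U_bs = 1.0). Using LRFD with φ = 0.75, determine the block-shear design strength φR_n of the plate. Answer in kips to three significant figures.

Shear plane L_v = 1.5 + 1·2.75 = 4.25 in; A_gv = 4.25 × 0.3125 = 1.328 in².
A_nv = (4.25 − 1.5·0.875) × 0.3125 = 0.918 in².
A_nt = (1.625 − 0.5·0.875) × 0.3125 = 0.3711 in².
0.6 F_u A_nv = 31.95 kips; 0.6 F_y A_gv = 28.69 kips → shear yielding governs the shear term.
R_n = 28.69 + 1.0 × 58 × 0.3711 = 50.21 kips.
Design strength φR_n = 0.75 × 50.21 = 37.7 kips.

37.7 kips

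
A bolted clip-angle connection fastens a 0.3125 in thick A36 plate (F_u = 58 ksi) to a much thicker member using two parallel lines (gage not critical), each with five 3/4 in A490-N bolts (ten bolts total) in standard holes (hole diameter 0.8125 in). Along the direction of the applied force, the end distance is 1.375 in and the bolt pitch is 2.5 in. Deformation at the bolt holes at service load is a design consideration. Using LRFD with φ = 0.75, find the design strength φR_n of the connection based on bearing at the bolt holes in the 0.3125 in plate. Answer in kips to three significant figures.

Per bolt r_n = 1.2 l_c t F_u ≤ 2.4 d t F_u; upper limit = 2.4 × 0.75 × 0.3125 × 58 = 32.62 kips.
Edge bolt: l_c = 1.375 − 0.8125/2 = 0.9688 in → 1.2 × 0.9688 × 0.3125 × 58 = 21.07 → r_n = 21.07 kips.
Interior bolts: l_c = 2.5 − 0.8125 = 1.688 in → 1.2 × 1.688 × 0.3125 × 58 = 36.7 → r_n = 32.62 kips.
R_n = 2 × 21.07 + 8 × 32.62 = 303.1 kips.
Design strength φR_n = 0.75 × 303.1 = 227 kips.

227 kips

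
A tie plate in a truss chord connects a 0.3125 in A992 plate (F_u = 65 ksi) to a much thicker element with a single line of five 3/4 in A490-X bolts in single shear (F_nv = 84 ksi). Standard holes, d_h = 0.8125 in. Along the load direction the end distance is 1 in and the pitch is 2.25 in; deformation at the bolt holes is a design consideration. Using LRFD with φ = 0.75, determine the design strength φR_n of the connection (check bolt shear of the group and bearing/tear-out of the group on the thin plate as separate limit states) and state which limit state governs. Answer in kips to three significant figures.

116 kips (bearing governs)

Bolt shear: A_b = π·0.75²/4 = 0.4418 in²; R_n = 84 × 0.4418 × 5 × 1 = 185.6 kips → 0.75 × 185.6 = 139 kips.
Bearing (1.2 l_c t F_u ≤ 2.4 d t F_u): upper limit = 2.4·0.75·0.3125·65 = 36.56 kips.
  Edge l_c = 1 − 0.8125/2 = 0.5938 → r_n = 14.47 kips; interior l_c = 2.25 − 0.8125 = 1.438 → r_n = 35.04 kips.
  R_n,bearing = 1·14.47 + 4·35.04 = 154.6 kips → 0.75 × 154.6 = 116 kips.
Bearing governs: 116 kips.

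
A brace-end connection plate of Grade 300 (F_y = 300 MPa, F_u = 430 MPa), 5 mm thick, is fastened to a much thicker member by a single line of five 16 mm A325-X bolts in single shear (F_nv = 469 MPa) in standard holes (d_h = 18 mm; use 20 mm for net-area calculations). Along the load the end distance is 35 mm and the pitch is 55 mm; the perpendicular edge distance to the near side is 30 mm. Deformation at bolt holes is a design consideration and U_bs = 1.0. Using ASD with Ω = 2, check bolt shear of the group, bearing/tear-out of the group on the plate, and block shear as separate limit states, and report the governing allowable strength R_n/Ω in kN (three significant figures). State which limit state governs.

Bolt shear: A_b = π·16²/4 = 201.1 mm²; R_n = 469 × 201.1 × 5 × 1 / 1000 = 471.5 kN → 471.5 / 2 = 236 kN.
Bearing: edge l_c = 26, r_n = 67.08 kN; interior l_c = 37, r_n = 82.56 kN; R_n = 67.08 + 4·82.56 = 397.3 kN → 199 kN.
Block shear: A_gv = 1275, A_nv = 825, A_nt = 100 mm²; R_n = min(0.6F_uA_nv, 0.6F_yA_gv) + U_bs·F_u·A_nt = 255.8 kN → 128 kN.
Block shear governs: 128 kN.

128 kN (block shear governs)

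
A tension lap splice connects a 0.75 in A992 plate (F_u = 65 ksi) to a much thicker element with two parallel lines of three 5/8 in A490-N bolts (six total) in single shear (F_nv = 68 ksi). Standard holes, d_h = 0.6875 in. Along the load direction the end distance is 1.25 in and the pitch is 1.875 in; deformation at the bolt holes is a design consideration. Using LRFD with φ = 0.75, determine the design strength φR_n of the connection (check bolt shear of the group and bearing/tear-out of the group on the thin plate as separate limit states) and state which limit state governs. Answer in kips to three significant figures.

93.9 kips (bolt shear governs)

Bolt shear: A_b = π·0.625²/4 = 0.3068 in²; R_n = 68 × 0.3068 × 6 × 1 = 125.2 kips → 0.75 × 125.2 = 93.9 kips.
Bearing (1.2 l_c t F_u ≤ 2.4 d t F_u): upper limit = 2.4·0.625·0.75·65 = 73.12 kips.
  Edge l_c = 1.25 − 0.6875/2 = 0.9062 → r_n = 53.02 kips; interior l_c = 1.875 − 0.6875 = 1.188 → r_n = 69.47 kips.
  R_n,bearing = 2·53.02 + 4·69.47 = 383.9 kips → 0.75 × 383.9 = 288 kips.
Bolt shear governs: 93.9 kips.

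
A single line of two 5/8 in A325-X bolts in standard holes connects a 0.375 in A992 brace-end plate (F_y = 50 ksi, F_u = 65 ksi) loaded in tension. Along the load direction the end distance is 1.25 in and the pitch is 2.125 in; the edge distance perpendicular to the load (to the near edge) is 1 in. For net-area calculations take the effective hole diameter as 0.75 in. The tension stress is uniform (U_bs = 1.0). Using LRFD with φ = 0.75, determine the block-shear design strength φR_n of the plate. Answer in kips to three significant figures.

36.1 kips

Shear plane L_v = 1.25 + 1·2.125 = 3.375 in; A_gv = 3.375 × 0.375 = 1.266 in².
A_nv = (3.375 − 1.5·0.75) × 0.375 = 0.8438 in².
A_nt = (1 − 0.5·0.75) × 0.375 = 0.2344 in².
0.6 F_u A_nv = 32.91 kips; 0.6 F_y A_gv = 37.97 kips → shear rupture governs the shear term.
R_n = 32.91 + 1.0 × 65 × 0.2344 = 48.14 kips.
Design strength φR_n = 0.75 × 48.14 = 36.1 kips.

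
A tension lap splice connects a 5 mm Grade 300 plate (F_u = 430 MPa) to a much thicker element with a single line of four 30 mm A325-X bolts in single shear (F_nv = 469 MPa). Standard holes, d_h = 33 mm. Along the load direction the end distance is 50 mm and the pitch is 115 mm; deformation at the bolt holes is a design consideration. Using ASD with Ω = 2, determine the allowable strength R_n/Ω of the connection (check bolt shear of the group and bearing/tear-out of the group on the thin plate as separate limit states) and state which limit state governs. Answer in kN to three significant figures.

275 kN (bearing governs)

Bolt shear: A_b = π·30²/4 = 706.9 mm²; R_n = 469 × 706.9 × 4 × 1 / 1000 = 1326 kN → 1326 / 2 = 663 kN.
Bearing (1.2 l_c t F_u ≤ 2.4 d t F_u): upper limit = 2.4·30·5·430 / 1000 = 154.8 kN.
  Edge l_c = 50 − 33/2 = 33.5 → r_n = 86.43 kN; interior l_c = 115 − 33 = 82 → r_n = 154.8 kN.
  R_n,bearing = 1·86.43 + 3·154.8 = 550.8 kN → 550.8 / 2 = 275 kN.
Bearing governs: 275 kN.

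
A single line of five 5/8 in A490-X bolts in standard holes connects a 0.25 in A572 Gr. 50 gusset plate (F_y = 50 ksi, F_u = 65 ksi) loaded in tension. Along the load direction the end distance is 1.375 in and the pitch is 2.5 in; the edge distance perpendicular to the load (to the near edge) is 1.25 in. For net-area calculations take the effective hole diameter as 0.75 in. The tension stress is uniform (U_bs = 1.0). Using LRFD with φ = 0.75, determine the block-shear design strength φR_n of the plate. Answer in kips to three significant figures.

Shear plane L_v = 1.375 + 4·2.5 = 11.38 in; A_gv = 11.38 × 0.25 = 2.844 in².
A_nv = (11.38 − 4.5·0.75) × 0.25 = 2 in².
A_nt = (1.25 − 0.5·0.75) × 0.25 = 0.2188 in².
0.6 F_u A_nv = 78 kips; 0.6 F_y A_gv = 85.31 kips → shear rupture governs the shear term.
R_n = 78 + 1.0 × 65 × 0.2188 = 92.22 kips.
Design strength φR_n = 0.75 × 92.22 = 69.2 kips.

69.2 kips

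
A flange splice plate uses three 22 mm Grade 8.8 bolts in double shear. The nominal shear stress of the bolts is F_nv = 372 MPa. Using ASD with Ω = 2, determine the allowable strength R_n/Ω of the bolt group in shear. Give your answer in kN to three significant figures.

A_b = π × 22² / 4 = 380.1 mm².
R_n = F_nv · A_b · n · n_s = 372 × 380.1 × 3 × 2 / 1000 = 848.5 kN.
Allowable strength R_n/Ω = 848.5 / 2 = 424 kN.

424 kN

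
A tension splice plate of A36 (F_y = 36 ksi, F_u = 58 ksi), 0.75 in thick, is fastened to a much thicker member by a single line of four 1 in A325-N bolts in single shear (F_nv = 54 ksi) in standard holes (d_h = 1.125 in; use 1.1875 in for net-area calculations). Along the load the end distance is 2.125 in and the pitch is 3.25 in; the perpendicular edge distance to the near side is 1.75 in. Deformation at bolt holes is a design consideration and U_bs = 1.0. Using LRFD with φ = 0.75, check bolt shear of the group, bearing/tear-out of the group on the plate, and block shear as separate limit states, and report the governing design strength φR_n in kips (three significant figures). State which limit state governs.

Bolt shear: A_b = π·1²/4 = 0.7854 in²; R_n = 54 × 0.7854 × 4 × 1 = 169.6 kips → 0.75 × 169.6 = 127 kips.
Bearing: edge l_c = 1.562, r_n = 81.56 kips; interior l_c = 2.125, r_n = 104.4 kips; R_n = 81.56 + 3·104.4 = 394.8 kips → 296 kips.
Block shear: A_gv = 8.906, A_nv = 5.789, A_nt = 0.8672 in²; R_n = min(0.6F_uA_nv, 0.6F_yA_gv) + U_bs·F_u·A_nt = 242.7 kips → 182 kips.
Bolt shear governs: 127 kips.

127 kips (bolt shear governs)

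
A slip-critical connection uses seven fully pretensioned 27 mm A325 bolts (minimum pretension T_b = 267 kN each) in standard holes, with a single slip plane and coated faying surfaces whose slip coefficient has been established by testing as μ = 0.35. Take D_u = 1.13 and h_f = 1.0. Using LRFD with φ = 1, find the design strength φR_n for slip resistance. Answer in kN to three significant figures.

739 kN

R_n = μ · D_u · h_f · T_b · n_s · n_b = 0.35 × 1.13 × 1.0 × 267 × 1 × 7 = 739.2 kN.
Design strength φR_n = 1 × 739.2 = 739 kN.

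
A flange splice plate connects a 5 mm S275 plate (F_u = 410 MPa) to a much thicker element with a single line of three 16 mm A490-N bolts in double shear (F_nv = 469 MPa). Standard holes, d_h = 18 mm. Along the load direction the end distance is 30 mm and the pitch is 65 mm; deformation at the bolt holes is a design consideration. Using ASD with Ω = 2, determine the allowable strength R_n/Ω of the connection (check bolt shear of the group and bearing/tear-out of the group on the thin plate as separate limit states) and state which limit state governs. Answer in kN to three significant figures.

Bolt shear: A_b = π·16²/4 = 201.1 mm²; R_n = 469 × 201.1 × 3 × 2 / 1000 = 565.8 kN → 565.8 / 2 = 283 kN.
Bearing (1.2 l_c t F_u ≤ 2.4 d t F_u): upper limit = 2.4·16·5·410 / 1000 = 78.72 kN.
  Edge l_c = 30 − 18/2 = 21 → r_n = 51.66 kN; interior l_c = 65 − 18 = 47 → r_n = 78.72 kN.
  R_n,bearing = 1·51.66 + 2·78.72 = 209.1 kN → 209.1 / 2 = 105 kN.
Bearing governs: 105 kN.

105 kN (bearing governs)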